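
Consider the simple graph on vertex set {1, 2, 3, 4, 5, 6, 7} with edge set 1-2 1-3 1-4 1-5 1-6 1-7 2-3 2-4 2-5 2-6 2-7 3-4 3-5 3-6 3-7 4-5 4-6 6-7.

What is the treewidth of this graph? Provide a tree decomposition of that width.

The largest bag has 5 vertices, giving width 4; this decomposition certifies tw(G) ≤ 4. On the other hand G contains the 5-clique {1, 2, 3, 4, 5}. A clique must lie in a single bag of any decomposition, so no decomposition can have width below 4. Hence tw(G) = 4 exactly.

Treewidth 4.
One optimal decomposition is:
Bags: B1 = {1, 2, 3, 6, 7}  B2 = {1, 2, 3, 4, 6}  B3 = {1, 2, 3, 4, 5}
Tree: B1–B2, B2–B3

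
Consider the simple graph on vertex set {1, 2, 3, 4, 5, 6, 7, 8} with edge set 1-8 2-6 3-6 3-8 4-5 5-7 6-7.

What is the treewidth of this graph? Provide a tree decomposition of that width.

Each bag holds 2 vertices, so the decomposition has width 1, which upper-bounds the treewidth. Any graph with an edge has treewidth ≥ 1, and G has the edge 6–3. Hence tw(G) = 1 exactly.

Treewidth 1.
One such decomposition:
Bags: B1 = {3, 6}  B2 = {2, 6}  B3 = {3, 8}  B4 = {6, 7}  B5 = {5, 7}  B6 = {4, 5}  B7 = {1, 8}
Tree: B1–B2, B1–B3, B2–B4, B4–B5, B5–B6, B3–B7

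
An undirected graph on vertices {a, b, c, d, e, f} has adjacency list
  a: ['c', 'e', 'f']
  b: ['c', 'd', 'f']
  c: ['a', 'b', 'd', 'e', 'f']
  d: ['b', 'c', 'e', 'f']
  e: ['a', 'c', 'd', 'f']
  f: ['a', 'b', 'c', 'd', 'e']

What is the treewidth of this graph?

A width-3 tree decomposition is:
Bags: B1 = {c, d, e, f}  B2 = {b, c, d, f}  B3 = {a, c, e, f}
Tree: B1–B2, B1–B3
Each bag holds 4 vertices, so the decomposition has width 3, which upper-bounds the treewidth. For the lower bound, the 4 vertices {c, d, e, f} are pairwise adjacent, and any tree decomposition puts a clique entirely inside one bag — forcing width ≥ 3. The upper and lower bounds meet at 3, so that is the treewidth.

3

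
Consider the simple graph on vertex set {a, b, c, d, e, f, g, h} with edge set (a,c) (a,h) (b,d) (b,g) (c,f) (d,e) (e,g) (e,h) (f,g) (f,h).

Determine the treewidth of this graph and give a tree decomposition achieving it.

Treewidth 2.
One optimal decomposition is:
Bags: B1 = {a, c, f}  B2 = {a, f, h}  B3 = {f, g, h}  B4 = {e, g, h}  B5 = {b, e, g}  B6 = {b, d, e}
Tree: B1–B2, B2–B3, B3–B4, B4–B5, B5–B6

Each bag holds 3 vertices, so the decomposition has width 2, which upper-bounds the treewidth. For the lower bound, G contains the cycle c–a–h–f–c, so G is not a forest; only forests have treewidth ≤ 1, hence tw(G) ≥ 2. Therefore the treewidth is 2.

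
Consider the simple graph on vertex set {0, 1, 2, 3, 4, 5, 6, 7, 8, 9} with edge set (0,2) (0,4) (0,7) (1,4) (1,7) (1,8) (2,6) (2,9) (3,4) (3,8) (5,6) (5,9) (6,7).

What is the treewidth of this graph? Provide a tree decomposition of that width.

The largest bag has 3 vertices, giving width 2; this decomposition certifies tw(G) ≤ 2. The edges 3–8–1–4–3 form a cycle, so G is not a tree and its treewidth is at least 2. The upper and lower bounds meet at 2, so that is the treewidth.

Treewidth 2.
One such decomposition:
Bags: B1 = {3, 4, 8}  B2 = {1, 4, 8}  B3 = {0, 1, 4}  B4 = {0, 1, 7}  B5 = {0, 2, 7}  B6 = {2, 6, 7}  B7 = {2, 6, 9}  B8 = {5, 6, 9}
Tree: B1–B2, B2–B3, B3–B4, B4–B5, B5–B6, B6–B7, B7–B8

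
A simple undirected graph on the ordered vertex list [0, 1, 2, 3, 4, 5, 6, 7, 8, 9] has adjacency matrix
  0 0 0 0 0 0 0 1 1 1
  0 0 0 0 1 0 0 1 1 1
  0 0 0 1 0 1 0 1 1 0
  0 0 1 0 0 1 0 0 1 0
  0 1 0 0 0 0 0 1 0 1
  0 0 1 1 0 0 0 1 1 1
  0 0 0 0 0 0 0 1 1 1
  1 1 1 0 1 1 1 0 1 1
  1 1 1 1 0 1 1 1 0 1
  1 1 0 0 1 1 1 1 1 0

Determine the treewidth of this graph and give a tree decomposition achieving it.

Treewidth 3.
One optimal decomposition is:
Bags: B1 = {5, 7, 8, 9}  B2 = {6, 7, 8, 9}  B3 = {0, 7, 8, 9}  B4 = {1, 7, 8, 9}  B5 = {2, 5, 7, 8}  B6 = {2, 3, 5, 8}  B7 = {1, 4, 7, 9}
Tree: B1–B2, B2–B3, B1–B4, B1–B5, B5–B6, B4–B7

Every bag has size at most 4, so the width is 4 − 1 = 3 and tw(G) ≤ 3. Conversely, {2, 3, 5, 8} is a clique of size 4, and the vertices of any clique must share a bag in every tree decomposition; so some bag has ≥ 4 vertices and tw(G) ≥ 3. Combining the bounds, tw(G) = 3.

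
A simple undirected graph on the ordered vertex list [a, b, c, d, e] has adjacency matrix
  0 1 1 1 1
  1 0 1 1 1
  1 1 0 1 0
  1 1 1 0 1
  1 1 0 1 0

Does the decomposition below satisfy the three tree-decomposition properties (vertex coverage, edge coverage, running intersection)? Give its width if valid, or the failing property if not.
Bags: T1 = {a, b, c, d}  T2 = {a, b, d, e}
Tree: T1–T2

Checking the three conditions: (i) the bags cover all of {a, b, c, d, e}; (ii) for each edge, some bag contains both endpoints; (iii) the bags containing any fixed vertex form a subtree. All hold, so the decomposition is valid with width 4 − 1 = 3.

Yes; width 3.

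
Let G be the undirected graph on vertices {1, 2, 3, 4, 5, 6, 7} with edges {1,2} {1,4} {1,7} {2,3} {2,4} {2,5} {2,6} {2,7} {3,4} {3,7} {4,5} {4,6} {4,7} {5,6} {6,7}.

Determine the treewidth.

3

A width-3 tree decomposition is:
Bags: B1 = {2, 4, 6, 7}  B2 = {1, 2, 4, 7}  B3 = {2, 3, 4, 7}  B4 = {2, 4, 5, 6}
Tree: B1–B2, B1–B3, B1–B4
The largest bag has 4 vertices, giving width 3; this decomposition certifies tw(G) ≤ 3. Conversely, {2, 4, 5, 6} is a clique of size 4, and the vertices of any clique must share a bag in every tree decomposition; so some bag has ≥ 4 vertices and tw(G) ≥ 3. The upper and lower bounds meet at 3, so that is the treewidth.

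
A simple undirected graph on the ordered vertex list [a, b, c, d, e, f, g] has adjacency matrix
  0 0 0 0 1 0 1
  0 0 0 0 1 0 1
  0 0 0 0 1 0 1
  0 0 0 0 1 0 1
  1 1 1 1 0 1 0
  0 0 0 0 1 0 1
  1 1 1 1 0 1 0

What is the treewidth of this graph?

A width-2 tree decomposition is:
Bags: B1 = {b, e, g}  B2 = {c, e, g}  B3 = {a, e, g}  B4 = {d, e, g}  B5 = {e, f, g}
Tree: B1–B2, B2–B3, B3–B4, B4–B5
Each bag holds 3 vertices, so the decomposition has width 2, which upper-bounds the treewidth. For the lower bound, G contains the cycle e–b–g–c–e, so G is not a forest; only forests have treewidth ≤ 1, hence tw(G) ≥ 2. Combining the bounds, tw(G) = 2.

2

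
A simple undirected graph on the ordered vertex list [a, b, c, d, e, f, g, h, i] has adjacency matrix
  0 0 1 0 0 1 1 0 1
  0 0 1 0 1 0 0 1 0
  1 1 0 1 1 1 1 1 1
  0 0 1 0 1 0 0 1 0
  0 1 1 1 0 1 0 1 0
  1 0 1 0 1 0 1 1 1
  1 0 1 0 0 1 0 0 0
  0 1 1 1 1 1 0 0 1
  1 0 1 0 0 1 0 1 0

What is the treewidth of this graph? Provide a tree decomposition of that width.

Every bag has size at most 4, so the width is 4 − 1 = 3 and tw(G) ≤ 3. On the other hand G contains the 4-clique {c, d, e, h}. A clique must lie in a single bag of any decomposition, so no decomposition can have width below 3. Hence tw(G) = 3 exactly.

Treewidth 3.
One such decomposition:
Bags: B1 = {c, e, f, h}  B2 = {c, f, h, i}  B3 = {b, c, e, h}  B4 = {a, c, f, i}  B5 = {c, d, e, h}  B6 = {a, c, f, g}
Tree: B1–B2, B1–B3, B2–B4, B3–B5, B4–B6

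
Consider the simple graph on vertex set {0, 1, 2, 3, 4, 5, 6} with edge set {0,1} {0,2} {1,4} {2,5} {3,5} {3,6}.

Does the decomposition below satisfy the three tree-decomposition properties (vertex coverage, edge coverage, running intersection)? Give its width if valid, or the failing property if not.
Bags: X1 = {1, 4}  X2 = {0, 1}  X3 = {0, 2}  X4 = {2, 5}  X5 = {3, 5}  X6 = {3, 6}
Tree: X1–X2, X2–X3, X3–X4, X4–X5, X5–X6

Every vertex of G appears in some bag (union = {0, 1, 2, 3, 4, 5, 6}); every edge is covered by a bag; and for each vertex v the set of bags containing v is connected in the bag tree. The decomposition is therefore valid. The largest bag has 2 vertices, so the width is 1.

Yes; width 1.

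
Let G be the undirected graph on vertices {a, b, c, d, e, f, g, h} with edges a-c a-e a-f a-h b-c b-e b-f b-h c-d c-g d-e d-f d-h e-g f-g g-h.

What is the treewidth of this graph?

A width-4 tree decomposition is:
Bags: B1 = {a, b, c, d, g}  B2 = {a, b, d, e, g}  B3 = {a, b, d, g, h}  B4 = {a, b, d, f, g}
Tree: B1–B2, B2–B3, B3–B4
Every bag has size at most 5, so the width is 5 − 1 = 4 and tw(G) ≤ 4. For the lower bound: the 5 vertex sets {b,c}, {e,g}, {a,h}, {d}, {f} are disjoint, each induces a connected subgraph, and every pair is joined by at least one edge of G. Contracting each set to a single vertex therefore yields K_{5} as a minor, and since treewidth is minor-monotone, tw(G) ≥ tw(K_{5}) = 4. Combining the bounds, tw(G) = 4.

4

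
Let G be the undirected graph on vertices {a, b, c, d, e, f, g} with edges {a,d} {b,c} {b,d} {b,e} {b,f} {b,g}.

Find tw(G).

A width-1 tree decomposition is:
Bags: B1 = {b, d}  B2 = {b, e}  B3 = {b, g}  B4 = {b, c}  B5 = {a, d}  B6 = {b, f}
Tree: B1–B2, B1–B3, B1–B4, B1–B5, B4–B6
Every bag has size at most 2, so the width is 2 − 1 = 1 and tw(G) ≤ 1. G has an edge, so its treewidth is at least 1. Hence tw(G) = 1 exactly.

1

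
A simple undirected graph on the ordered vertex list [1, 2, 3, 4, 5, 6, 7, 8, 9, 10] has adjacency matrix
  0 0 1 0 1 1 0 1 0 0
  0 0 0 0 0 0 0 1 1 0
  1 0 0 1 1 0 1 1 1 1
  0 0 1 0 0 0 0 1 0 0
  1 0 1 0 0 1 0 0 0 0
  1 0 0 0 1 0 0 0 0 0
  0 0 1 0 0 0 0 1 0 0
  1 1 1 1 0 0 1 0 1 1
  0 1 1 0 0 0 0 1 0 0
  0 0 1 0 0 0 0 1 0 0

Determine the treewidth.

2

A width-2 tree decomposition is:
Bags: B1 = {3, 4, 8}  B2 = {3, 7, 8}  B3 = {3, 8, 10}  B4 = {1, 3, 8}  B5 = {3, 8, 9}  B6 = {1, 3, 5}  B7 = {1, 5, 6}  B8 = {2, 8, 9}
Tree: B1–B2, B1–B3, B1–B4, B1–B5, B4–B6, B6–B7, B5–B8
The largest bag has 3 vertices, giving width 2; this decomposition certifies tw(G) ≤ 2. On the other hand G contains the 3-clique {2, 8, 9}. A clique must lie in a single bag of any decomposition, so no decomposition can have width below 2. The upper and lower bounds meet at 2, so that is the treewidth.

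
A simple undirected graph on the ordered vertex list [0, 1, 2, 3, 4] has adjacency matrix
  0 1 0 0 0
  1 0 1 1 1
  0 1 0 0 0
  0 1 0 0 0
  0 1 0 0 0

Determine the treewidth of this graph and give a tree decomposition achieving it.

The largest bag has 2 vertices, giving width 1; this decomposition certifies tw(G) ≤ 1. Any graph with an edge has treewidth ≥ 1, and G has the edge 1–4. Combining the bounds, tw(G) = 1.

Treewidth 1.
One such decomposition:
Bags: B1 = {1, 4}  B2 = {1, 2}  B3 = {1, 3}  B4 = {0, 1}
Tree: B1–B2, B1–B3, B3–B4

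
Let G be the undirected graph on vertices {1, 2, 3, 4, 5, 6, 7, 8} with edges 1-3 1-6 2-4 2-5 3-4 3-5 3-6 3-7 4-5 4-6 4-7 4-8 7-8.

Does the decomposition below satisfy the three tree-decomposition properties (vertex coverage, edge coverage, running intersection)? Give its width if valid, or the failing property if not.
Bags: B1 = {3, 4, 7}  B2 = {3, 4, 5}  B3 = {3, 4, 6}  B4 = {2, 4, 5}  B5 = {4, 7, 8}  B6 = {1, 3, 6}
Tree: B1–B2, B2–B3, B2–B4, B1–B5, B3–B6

Yes; width 2.

Checking the three conditions: (i) the bags cover all of {1, 2, 3, 4, 5, 6, 7, 8}; (ii) for each edge, some bag contains both endpoints; (iii) the bags containing any fixed vertex form a subtree. All hold, so the decomposition is valid with width 3 − 1 = 2.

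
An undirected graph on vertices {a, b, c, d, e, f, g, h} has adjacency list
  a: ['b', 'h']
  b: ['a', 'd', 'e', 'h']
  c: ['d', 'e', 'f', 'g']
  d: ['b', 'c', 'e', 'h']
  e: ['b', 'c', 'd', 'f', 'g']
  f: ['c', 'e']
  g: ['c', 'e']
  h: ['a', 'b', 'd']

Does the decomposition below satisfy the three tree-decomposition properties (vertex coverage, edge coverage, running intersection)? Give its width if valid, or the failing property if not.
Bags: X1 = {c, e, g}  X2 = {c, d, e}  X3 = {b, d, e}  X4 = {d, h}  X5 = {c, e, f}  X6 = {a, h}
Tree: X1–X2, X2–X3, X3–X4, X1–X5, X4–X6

A tree decomposition must satisfy three properties: every vertex lies in some bag; for every edge, both endpoints lie together in some bag; and for every vertex, the bags containing it form a connected subtree. Here edge (b,h) lies in no bag, so the decomposition is invalid.

No — edge (b,h) lies in no bag.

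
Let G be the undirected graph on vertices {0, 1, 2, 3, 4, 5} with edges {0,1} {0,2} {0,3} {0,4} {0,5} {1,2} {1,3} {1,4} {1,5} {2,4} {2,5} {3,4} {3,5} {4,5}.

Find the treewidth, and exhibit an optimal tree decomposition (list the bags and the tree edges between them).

Treewidth 4.
Bags: B1 = {0, 1, 3, 4, 5}  B2 = {0, 1, 2, 4, 5}
Tree: B1–B2

Every bag has size at most 5, so the width is 5 − 1 = 4 and tw(G) ≤ 4. For the lower bound, the 5 vertices {0, 1, 2, 4, 5} are pairwise adjacent, and any tree decomposition puts a clique entirely inside one bag — forcing width ≥ 4. Combining the bounds, tw(G) = 4.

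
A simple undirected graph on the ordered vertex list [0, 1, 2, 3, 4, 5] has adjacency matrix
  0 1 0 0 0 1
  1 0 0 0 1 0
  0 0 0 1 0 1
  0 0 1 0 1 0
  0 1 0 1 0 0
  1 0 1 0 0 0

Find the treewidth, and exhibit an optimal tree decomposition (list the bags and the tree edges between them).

Every bag has size at most 3, so the width is 3 − 1 = 2 and tw(G) ≤ 2. The edges 2–5–0–1–4–3–2 form a cycle, so G is not a tree and its treewidth is at least 2. The upper and lower bounds meet at 2, so that is the treewidth.

Treewidth 2.
One optimal decomposition is:
Bags: B1 = {0, 2, 5}  B2 = {0, 1, 2}  B3 = {1, 2, 4}  B4 = {2, 3, 4}
Tree: B1–B2, B2–B3, B3–B4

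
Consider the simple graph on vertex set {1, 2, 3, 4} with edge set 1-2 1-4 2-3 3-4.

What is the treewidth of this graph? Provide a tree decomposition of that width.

Every bag has size at most 3, so the width is 3 − 1 = 2 and tw(G) ≤ 2. Since 3–2–1–4–3 is a cycle in G, G is not acyclic. Forests are exactly the graphs of treewidth ≤ 1, so tw(G) ≥ 2. Therefore the treewidth is 2.

Treewidth 2.
One such decomposition:
Bags: B1 = {1, 2, 3}  B2 = {1, 3, 4}
Tree: B1–B2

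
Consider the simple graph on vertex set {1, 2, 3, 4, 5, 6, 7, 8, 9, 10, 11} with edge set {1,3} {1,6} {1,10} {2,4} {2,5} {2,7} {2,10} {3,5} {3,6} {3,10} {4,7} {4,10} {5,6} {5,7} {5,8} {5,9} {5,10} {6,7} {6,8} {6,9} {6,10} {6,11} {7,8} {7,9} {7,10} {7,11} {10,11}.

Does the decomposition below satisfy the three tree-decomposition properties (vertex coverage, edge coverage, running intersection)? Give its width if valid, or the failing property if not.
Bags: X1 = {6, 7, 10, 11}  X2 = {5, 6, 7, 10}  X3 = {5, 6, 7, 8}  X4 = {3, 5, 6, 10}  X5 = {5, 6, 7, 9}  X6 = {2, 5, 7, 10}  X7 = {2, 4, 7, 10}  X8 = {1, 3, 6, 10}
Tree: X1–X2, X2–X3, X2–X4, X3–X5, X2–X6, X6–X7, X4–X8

Yes; width 3.

Checking the three conditions: (i) the bags cover all of {1, 2, 3, 4, 5, 6, 7, 8, 9, 10, 11}; (ii) for each edge, some bag contains both endpoints; (iii) the bags containing any fixed vertex form a subtree. All hold, so the decomposition is valid with width 4 − 1 = 3.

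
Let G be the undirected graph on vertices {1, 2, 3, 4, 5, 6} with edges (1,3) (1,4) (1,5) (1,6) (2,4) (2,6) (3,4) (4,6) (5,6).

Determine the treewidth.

A width-2 tree decomposition is:
Bags: B1 = {1, 5, 6}  B2 = {1, 4, 6}  B3 = {2, 4, 6}  B4 = {1, 3, 4}
Tree: B1–B2, B2–B3, B2–B4
Each bag holds 3 vertices, so the decomposition has width 2, which upper-bounds the treewidth. Conversely, {1, 3, 4} is a clique of size 3, and the vertices of any clique must share a bag in every tree decomposition; so some bag has ≥ 3 vertices and tw(G) ≥ 2. Hence tw(G) = 2 exactly.

2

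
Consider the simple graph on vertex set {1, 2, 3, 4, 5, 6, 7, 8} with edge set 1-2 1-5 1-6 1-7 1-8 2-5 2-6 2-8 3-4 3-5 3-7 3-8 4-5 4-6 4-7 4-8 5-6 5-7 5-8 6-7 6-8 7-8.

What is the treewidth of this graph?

A width-4 tree decomposition is:
Bags: B1 = {1, 5, 6, 7, 8}  B2 = {1, 2, 5, 6, 8}  B3 = {4, 5, 6, 7, 8}  B4 = {3, 4, 5, 7, 8}
Tree: B1–B2, B1–B3, B3–B4
The largest bag has 5 vertices, giving width 4; this decomposition certifies tw(G) ≤ 4. On the other hand G contains the 5-clique {3, 4, 5, 7, 8}. A clique must lie in a single bag of any decomposition, so no decomposition can have width below 4. Combining the bounds, tw(G) = 4.

4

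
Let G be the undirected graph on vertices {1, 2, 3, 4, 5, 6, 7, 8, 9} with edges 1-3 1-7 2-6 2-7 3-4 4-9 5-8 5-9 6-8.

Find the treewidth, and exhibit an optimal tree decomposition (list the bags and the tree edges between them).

Treewidth 2.
Bags: B1 = {1, 3, 4}  B2 = {1, 4, 9}  B3 = {1, 5, 9}  B4 = {1, 5, 8}  B5 = {1, 6, 8}  B6 = {1, 2, 6}  B7 = {1, 2, 7}
Tree: B1–B2, B2–B3, B3–B4, B4–B5, B5–B6, B6–B7

The largest bag has 3 vertices, giving width 2; this decomposition certifies tw(G) ≤ 2. Since 1–3–4–9–5–8–6–2–7–1 is a cycle in G, G is not acyclic. Forests are exactly the graphs of treewidth ≤ 1, so tw(G) ≥ 2. Hence tw(G) = 2 exactly.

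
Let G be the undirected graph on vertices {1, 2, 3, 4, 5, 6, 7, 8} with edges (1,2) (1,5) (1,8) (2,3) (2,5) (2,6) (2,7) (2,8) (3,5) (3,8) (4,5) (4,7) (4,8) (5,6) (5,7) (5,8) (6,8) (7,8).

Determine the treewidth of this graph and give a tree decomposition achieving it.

Each bag holds 4 vertices, so the decomposition has width 3, which upper-bounds the treewidth. For the lower bound, the 4 vertices {1, 2, 5, 8} are pairwise adjacent, and any tree decomposition puts a clique entirely inside one bag — forcing width ≥ 3. Combining the bounds, tw(G) = 3.

Treewidth 3.
Bags: B1 = {1, 2, 5, 8}  B2 = {2, 3, 5, 8}  B3 = {2, 5, 7, 8}  B4 = {2, 5, 6, 8}  B5 = {4, 5, 7, 8}
Tree: B1–B2, B2–B3, B1–B4, B3–B5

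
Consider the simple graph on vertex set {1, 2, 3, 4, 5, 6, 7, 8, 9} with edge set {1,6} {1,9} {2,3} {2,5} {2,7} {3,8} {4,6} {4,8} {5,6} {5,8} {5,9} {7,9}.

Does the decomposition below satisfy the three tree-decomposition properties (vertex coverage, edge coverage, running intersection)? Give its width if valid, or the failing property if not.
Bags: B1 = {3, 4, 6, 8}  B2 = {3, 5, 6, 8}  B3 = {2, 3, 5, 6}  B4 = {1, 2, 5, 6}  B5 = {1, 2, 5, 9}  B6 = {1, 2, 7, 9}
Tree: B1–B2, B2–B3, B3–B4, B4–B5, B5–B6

Vertex coverage: the bags together contain {1, 2, 3, 4, 5, 6, 7, 8, 9}, the full vertex set. Edge coverage: each edge of G has both endpoints in at least one bag. Running intersection: for every vertex, the bags containing it form a connected subtree. All three properties hold, so this is a valid tree decomposition of width max|bag| − 1 = 3, and hence tw(G) ≤ 3.

Yes; width 3.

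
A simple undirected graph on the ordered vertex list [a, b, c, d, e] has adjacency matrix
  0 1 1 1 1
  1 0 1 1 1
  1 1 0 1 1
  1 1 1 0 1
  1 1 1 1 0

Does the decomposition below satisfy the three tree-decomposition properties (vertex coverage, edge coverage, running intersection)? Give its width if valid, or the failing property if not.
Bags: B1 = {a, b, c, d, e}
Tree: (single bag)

Yes; width 4.

Checking the three conditions: (i) the bags cover all of {a, b, c, d, e}; (ii) for each edge, some bag contains both endpoints; (iii) the bags containing any fixed vertex form a subtree. All hold, so the decomposition is valid with width 5 − 1 = 4.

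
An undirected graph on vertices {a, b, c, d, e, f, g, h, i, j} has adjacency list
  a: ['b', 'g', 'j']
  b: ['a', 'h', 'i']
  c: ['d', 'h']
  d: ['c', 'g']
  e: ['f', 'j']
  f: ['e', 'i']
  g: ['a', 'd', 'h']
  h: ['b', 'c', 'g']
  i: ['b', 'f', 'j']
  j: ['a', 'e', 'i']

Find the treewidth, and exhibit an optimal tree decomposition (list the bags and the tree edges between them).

Treewidth 2.
One optimal decomposition is:
Bags: B1 = {e, f, j}  B2 = {f, i, j}  B3 = {a, i, j}  B4 = {a, b, i}  B5 = {a, b, g}  B6 = {b, g, h}  B7 = {d, g, h}  B8 = {c, d, h}
Tree: B1–B2, B2–B3, B3–B4, B4–B5, B5–B6, B6–B7, B7–B8

Each bag holds 3 vertices, so the decomposition has width 2, which upper-bounds the treewidth. Since e–f–i–j–e is a cycle in G, G is not acyclic. Forests are exactly the graphs of treewidth ≤ 1, so tw(G) ≥ 2. Therefore the treewidth is 2.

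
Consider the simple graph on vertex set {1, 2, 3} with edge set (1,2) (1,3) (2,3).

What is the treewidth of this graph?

A width-2 tree decomposition is:
Bags: B1 = {1, 2, 3}
Tree: (single bag)
With just one bag of size 3, the width is 3 − 1 = 2, so tw(G) ≤ 2. On the other hand G contains the 3-clique {1, 2, 3}. A clique must lie in a single bag of any decomposition, so no decomposition can have width below 2. Combining the bounds, tw(G) = 2.

2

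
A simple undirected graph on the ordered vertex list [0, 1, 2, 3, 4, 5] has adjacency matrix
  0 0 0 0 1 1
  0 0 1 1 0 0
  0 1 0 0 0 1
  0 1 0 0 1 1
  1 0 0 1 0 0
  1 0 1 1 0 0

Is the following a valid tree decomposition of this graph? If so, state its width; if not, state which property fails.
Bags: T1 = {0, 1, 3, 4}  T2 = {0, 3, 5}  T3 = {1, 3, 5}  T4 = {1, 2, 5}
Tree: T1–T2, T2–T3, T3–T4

No — bags containing vertex 1 are not connected in the tree.

A tree decomposition must satisfy three properties: every vertex lies in some bag; for every edge, both endpoints lie together in some bag; and for every vertex, the bags containing it form a connected subtree. Here bags containing vertex 1 are not connected in the tree, so the decomposition is invalid.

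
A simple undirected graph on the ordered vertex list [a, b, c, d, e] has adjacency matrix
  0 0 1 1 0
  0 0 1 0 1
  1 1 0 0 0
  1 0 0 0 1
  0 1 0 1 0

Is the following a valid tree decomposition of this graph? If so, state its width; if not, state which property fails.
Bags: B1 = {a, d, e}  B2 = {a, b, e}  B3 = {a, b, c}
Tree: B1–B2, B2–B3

Vertex coverage: the bags together contain {a, b, c, d, e}, the full vertex set. Edge coverage: each edge of G has both endpoints in at least one bag. Running intersection: for every vertex, the bags containing it form a connected subtree. All three properties hold, so this is a valid tree decomposition of width max|bag| − 1 = 2, and hence tw(G) ≤ 2.

Yes; width 2.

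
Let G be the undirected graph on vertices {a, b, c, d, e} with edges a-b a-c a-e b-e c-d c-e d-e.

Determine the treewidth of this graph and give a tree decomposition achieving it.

Every bag has size at most 3, so the width is 3 − 1 = 2 and tw(G) ≤ 2. On the other hand G contains the 3-clique {c, d, e}. A clique must lie in a single bag of any decomposition, so no decomposition can have width below 2. Combining the bounds, tw(G) = 2.

Treewidth 2.
Bags: B1 = {a, b, e}  B2 = {a, c, e}  B3 = {c, d, e}
Tree: B1–B2, B2–B3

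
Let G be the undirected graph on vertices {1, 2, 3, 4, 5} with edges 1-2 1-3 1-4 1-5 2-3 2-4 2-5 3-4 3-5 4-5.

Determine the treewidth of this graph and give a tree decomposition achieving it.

A single bag containing all 5 vertices is trivially a valid decomposition of width 4. Conversely, {1, 2, 3, 4, 5} is a clique of size 5, and the vertices of any clique must share a bag in every tree decomposition; so some bag has ≥ 5 vertices and tw(G) ≥ 4. The upper and lower bounds meet at 4, so that is the treewidth.

Treewidth 4.
One such decomposition:
Bags: B1 = {1, 2, 3, 4, 5}
Tree: (single bag)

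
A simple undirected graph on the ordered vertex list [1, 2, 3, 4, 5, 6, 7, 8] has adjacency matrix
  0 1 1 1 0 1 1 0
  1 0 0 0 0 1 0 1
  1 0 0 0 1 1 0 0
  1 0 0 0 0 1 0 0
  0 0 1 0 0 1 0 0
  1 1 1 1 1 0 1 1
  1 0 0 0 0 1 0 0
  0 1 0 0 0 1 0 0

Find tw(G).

2

A width-2 tree decomposition is:
Bags: B1 = {1, 2, 6}  B2 = {1, 4, 6}  B3 = {1, 6, 7}  B4 = {1, 3, 6}  B5 = {3, 5, 6}  B6 = {2, 6, 8}
Tree: B1–B2, B1–B3, B2–B4, B4–B5, B1–B6
Each bag holds 3 vertices, so the decomposition has width 2, which upper-bounds the treewidth. For the lower bound, the 3 vertices {2, 6, 8} are pairwise adjacent, and any tree decomposition puts a clique entirely inside one bag — forcing width ≥ 2. Combining the bounds, tw(G) = 2.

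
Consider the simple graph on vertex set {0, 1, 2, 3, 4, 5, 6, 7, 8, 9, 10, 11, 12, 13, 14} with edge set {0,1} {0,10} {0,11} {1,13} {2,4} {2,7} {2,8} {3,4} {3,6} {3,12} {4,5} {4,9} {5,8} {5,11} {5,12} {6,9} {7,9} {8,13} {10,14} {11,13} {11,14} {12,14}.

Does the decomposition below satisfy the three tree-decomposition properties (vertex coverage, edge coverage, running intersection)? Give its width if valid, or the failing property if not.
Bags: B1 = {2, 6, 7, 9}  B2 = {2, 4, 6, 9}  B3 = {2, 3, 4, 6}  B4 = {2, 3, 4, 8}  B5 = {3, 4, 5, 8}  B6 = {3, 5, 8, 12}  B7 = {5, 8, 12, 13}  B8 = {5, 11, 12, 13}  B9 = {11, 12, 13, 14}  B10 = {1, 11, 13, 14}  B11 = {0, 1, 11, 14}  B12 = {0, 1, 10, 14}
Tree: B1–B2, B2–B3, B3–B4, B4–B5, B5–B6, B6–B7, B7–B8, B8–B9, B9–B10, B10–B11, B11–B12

Vertex coverage: the bags together contain {0, 1, 2, 3, 4, 5, 6, 7, 8, 9, 10, 11, 12, 13, 14}, the full vertex set. Edge coverage: each edge of G has both endpoints in at least one bag. Running intersection: for every vertex, the bags containing it form a connected subtree. All three properties hold, so this is a valid tree decomposition of width max|bag| − 1 = 3, and hence tw(G) ≤ 3.

Yes; width 3.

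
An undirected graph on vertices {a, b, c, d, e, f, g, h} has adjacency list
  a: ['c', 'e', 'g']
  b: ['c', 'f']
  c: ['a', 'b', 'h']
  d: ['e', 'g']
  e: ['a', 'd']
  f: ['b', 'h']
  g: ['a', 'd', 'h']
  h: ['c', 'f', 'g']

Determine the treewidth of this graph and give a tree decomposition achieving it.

Each bag holds 3 vertices, so the decomposition has width 2, which upper-bounds the treewidth. Since e–d–g–a–e is a cycle in G, G is not acyclic. Forests are exactly the graphs of treewidth ≤ 1, so tw(G) ≥ 2. Therefore the treewidth is 2.

Treewidth 2.
Bags: B1 = {a, d, e}  B2 = {a, d, g}  B3 = {a, c, g}  B4 = {c, g, h}  B5 = {b, c, h}  B6 = {b, f, h}
Tree: B1–B2, B2–B3, B3–B4, B4–B5, B5–B6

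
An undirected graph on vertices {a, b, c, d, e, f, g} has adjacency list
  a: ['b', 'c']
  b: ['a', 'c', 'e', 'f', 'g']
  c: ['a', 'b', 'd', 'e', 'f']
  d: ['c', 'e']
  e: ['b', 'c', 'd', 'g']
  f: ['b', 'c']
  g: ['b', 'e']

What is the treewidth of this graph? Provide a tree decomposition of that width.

The largest bag has 3 vertices, giving width 2; this decomposition certifies tw(G) ≤ 2. On the other hand G contains the 3-clique {b, e, g}. A clique must lie in a single bag of any decomposition, so no decomposition can have width below 2. Combining the bounds, tw(G) = 2.

Treewidth 2.
One optimal decomposition is:
Bags: B1 = {b, e, g}  B2 = {b, c, e}  B3 = {b, c, f}  B4 = {c, d, e}  B5 = {a, b, c}
Tree: B1–B2, B2–B3, B2–B4, B2–B5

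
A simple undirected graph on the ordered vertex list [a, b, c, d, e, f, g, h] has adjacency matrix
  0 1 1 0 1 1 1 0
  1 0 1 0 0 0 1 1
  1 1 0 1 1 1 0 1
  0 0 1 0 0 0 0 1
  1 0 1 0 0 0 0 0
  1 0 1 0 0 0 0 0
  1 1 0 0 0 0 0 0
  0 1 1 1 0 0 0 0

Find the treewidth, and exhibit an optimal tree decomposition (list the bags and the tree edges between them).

Every bag has size at most 3, so the width is 3 − 1 = 2 and tw(G) ≤ 2. For the lower bound, the 3 vertices {a, b, g} are pairwise adjacent, and any tree decomposition puts a clique entirely inside one bag — forcing width ≥ 2. Combining the bounds, tw(G) = 2.

Treewidth 2.
One such decomposition:
Bags: B1 = {a, b, c}  B2 = {a, c, f}  B3 = {a, c, e}  B4 = {b, c, h}  B5 = {a, b, g}  B6 = {c, d, h}
Tree: B1–B2, B2–B3, B1–B4, B1–B5, B4–B6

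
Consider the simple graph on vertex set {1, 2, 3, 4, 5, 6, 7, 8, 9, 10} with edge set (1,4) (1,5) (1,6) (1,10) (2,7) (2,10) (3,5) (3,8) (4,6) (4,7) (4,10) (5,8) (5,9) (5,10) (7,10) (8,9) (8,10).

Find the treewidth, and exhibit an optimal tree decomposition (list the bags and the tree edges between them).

Each bag holds 3 vertices, so the decomposition has width 2, which upper-bounds the treewidth. For the lower bound, the 3 vertices {5, 8, 9} are pairwise adjacent, and any tree decomposition puts a clique entirely inside one bag — forcing width ≥ 2. Therefore the treewidth is 2.

Treewidth 2.
One such decomposition:
Bags: B1 = {5, 8, 10}  B2 = {1, 5, 10}  B3 = {1, 4, 10}  B4 = {1, 4, 6}  B5 = {5, 8, 9}  B6 = {4, 7, 10}  B7 = {3, 5, 8}  B8 = {2, 7, 10}
Tree: B1–B2, B2–B3, B3–B4, B1–B5, B3–B6, B1–B7, B6–B8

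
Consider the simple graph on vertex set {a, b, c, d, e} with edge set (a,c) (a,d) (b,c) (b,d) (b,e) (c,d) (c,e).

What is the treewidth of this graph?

A width-2 tree decomposition is:
Bags: B1 = {a, c, d}  B2 = {b, c, d}  B3 = {b, c, e}
Tree: B1–B2, B2–B3
The largest bag has 3 vertices, giving width 2; this decomposition certifies tw(G) ≤ 2. On the other hand G contains the 3-clique {a, c, d}. A clique must lie in a single bag of any decomposition, so no decomposition can have width below 2. The upper and lower bounds meet at 2, so that is the treewidth.

2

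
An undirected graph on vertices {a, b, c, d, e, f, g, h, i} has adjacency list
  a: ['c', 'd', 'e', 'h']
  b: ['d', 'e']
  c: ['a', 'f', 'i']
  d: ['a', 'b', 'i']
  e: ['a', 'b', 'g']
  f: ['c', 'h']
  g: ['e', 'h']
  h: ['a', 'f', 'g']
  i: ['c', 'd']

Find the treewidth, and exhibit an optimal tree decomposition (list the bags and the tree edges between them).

Each bag holds 4 vertices, so the decomposition has width 3, which upper-bounds the treewidth. For the lower bound: the 4 vertex sets {b,d,i}, {c}, {a}, {e,f,g,h} are disjoint, each induces a connected subgraph, and every pair is joined by at least one edge of G. Contracting each set to a single vertex therefore yields K_{4} as a minor, and since treewidth is minor-monotone, tw(G) ≥ tw(K_{4}) = 3. Combining the bounds, tw(G) = 3.

Treewidth 3.
One such decomposition:
Bags: B1 = {b, c, d, i}  B2 = {a, b, c, d}  B3 = {a, b, c, e}  B4 = {a, c, e, f}  B5 = {a, e, f, h}  B6 = {e, f, g, h}
Tree: B1–B2, B2–B3, B3–B4, B4–B5, B5–B6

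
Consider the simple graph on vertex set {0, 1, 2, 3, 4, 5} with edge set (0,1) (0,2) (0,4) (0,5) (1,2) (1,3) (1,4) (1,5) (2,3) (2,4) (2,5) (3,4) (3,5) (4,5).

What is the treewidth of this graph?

4

A width-4 tree decomposition is:
Bags: B1 = {1, 2, 3, 4, 5}  B2 = {0, 1, 2, 4, 5}
Tree: B1–B2
Each bag holds 5 vertices, so the decomposition has width 4, which upper-bounds the treewidth. Conversely, {0, 1, 2, 4, 5} is a clique of size 5, and the vertices of any clique must share a bag in every tree decomposition; so some bag has ≥ 5 vertices and tw(G) ≥ 4. Combining the bounds, tw(G) = 4.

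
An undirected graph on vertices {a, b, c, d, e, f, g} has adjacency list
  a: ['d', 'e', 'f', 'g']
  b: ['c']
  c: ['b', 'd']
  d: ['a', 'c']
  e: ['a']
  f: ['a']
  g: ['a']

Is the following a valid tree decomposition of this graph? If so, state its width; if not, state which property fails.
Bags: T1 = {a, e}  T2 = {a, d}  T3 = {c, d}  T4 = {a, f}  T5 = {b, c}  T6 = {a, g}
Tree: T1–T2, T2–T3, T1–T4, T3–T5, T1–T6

Yes; width 1.

Vertex coverage: the bags together contain {a, b, c, d, e, f, g}, the full vertex set. Edge coverage: each edge of G has both endpoints in at least one bag. Running intersection: for every vertex, the bags containing it form a connected subtree. All three properties hold, so this is a valid tree decomposition of width max|bag| − 1 = 1, and hence tw(G) ≤ 1.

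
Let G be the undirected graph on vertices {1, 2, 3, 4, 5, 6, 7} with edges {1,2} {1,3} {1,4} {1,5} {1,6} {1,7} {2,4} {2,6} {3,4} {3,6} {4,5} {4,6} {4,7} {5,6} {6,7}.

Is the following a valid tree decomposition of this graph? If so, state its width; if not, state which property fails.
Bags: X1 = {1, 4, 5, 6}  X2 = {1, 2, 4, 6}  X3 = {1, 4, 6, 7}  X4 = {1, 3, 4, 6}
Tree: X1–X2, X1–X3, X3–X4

Checking the three conditions: (i) the bags cover all of {1, 2, 3, 4, 5, 6, 7}; (ii) for each edge, some bag contains both endpoints; (iii) the bags containing any fixed vertex form a subtree. All hold, so the decomposition is valid with width 4 − 1 = 3.

Yes; width 3.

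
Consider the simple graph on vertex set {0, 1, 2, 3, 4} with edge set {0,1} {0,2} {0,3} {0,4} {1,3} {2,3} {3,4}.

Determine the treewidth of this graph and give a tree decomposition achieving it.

The largest bag has 3 vertices, giving width 2; this decomposition certifies tw(G) ≤ 2. For the lower bound, the 3 vertices {0, 1, 3} are pairwise adjacent, and any tree decomposition puts a clique entirely inside one bag — forcing width ≥ 2. Therefore the treewidth is 2.

Treewidth 2.
One optimal decomposition is:
Bags: B1 = {0, 2, 3}  B2 = {0, 3, 4}  B3 = {0, 1, 3}
Tree: B1–B2, B2–B3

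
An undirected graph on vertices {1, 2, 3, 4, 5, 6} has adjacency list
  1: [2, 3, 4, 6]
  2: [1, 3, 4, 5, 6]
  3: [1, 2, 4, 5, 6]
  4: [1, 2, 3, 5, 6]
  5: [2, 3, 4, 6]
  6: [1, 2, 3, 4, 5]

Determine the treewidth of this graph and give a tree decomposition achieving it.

Treewidth 4.
One optimal decomposition is:
Bags: B1 = {2, 3, 4, 5, 6}  B2 = {1, 2, 3, 4, 6}
Tree: B1–B2

Every bag has size at most 5, so the width is 5 − 1 = 4 and tw(G) ≤ 4. On the other hand G contains the 5-clique {1, 2, 3, 4, 6}. A clique must lie in a single bag of any decomposition, so no decomposition can have width below 4. Combining the bounds, tw(G) = 4.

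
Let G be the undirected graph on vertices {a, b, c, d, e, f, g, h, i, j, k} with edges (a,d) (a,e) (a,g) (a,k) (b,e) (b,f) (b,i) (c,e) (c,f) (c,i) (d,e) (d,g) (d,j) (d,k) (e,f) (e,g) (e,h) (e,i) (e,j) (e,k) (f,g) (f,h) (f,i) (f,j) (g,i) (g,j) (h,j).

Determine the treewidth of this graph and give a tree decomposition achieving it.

Each bag holds 4 vertices, so the decomposition has width 3, which upper-bounds the treewidth. For the lower bound, the 4 vertices {d, e, g, j} are pairwise adjacent, and any tree decomposition puts a clique entirely inside one bag — forcing width ≥ 3. Combining the bounds, tw(G) = 3.

Treewidth 3.
One optimal decomposition is:
Bags: B1 = {d, e, g, j}  B2 = {e, f, g, j}  B3 = {a, d, e, g}  B4 = {e, f, g, i}  B5 = {c, e, f, i}  B6 = {e, f, h, j}  B7 = {b, e, f, i}  B8 = {a, d, e, k}
Tree: B1–B2, B1–B3, B2–B4, B4–B5, B2–B6, B5–B7, B3–B8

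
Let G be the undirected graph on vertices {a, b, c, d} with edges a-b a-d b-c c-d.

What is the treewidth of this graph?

2

A width-2 tree decomposition is:
Bags: B1 = {a, c, d}  B2 = {a, b, c}
Tree: B1–B2
Every bag has size at most 3, so the width is 3 − 1 = 2 and tw(G) ≤ 2. For the lower bound, G contains the cycle a–d–c–b–a, so G is not a forest; only forests have treewidth ≤ 1, hence tw(G) ≥ 2. The upper and lower bounds meet at 2, so that is the treewidth.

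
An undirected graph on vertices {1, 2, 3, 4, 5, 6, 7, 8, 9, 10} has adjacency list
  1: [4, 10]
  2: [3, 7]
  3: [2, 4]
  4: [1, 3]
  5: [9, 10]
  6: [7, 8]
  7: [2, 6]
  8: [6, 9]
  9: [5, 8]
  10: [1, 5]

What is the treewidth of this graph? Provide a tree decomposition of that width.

Each bag holds 3 vertices, so the decomposition has width 2, which upper-bounds the treewidth. Since 4–1–10–5–9–8–6–7–2–3–4 is a cycle in G, G is not acyclic. Forests are exactly the graphs of treewidth ≤ 1, so tw(G) ≥ 2. The upper and lower bounds meet at 2, so that is the treewidth.

Treewidth 2.
One optimal decomposition is:
Bags: B1 = {1, 4, 10}  B2 = {4, 5, 10}  B3 = {4, 5, 9}  B4 = {4, 8, 9}  B5 = {4, 6, 8}  B6 = {4, 6, 7}  B7 = {2, 4, 7}  B8 = {2, 3, 4}
Tree: B1–B2, B2–B3, B3–B4, B4–B5, B5–B6, B6–B7, B7–B8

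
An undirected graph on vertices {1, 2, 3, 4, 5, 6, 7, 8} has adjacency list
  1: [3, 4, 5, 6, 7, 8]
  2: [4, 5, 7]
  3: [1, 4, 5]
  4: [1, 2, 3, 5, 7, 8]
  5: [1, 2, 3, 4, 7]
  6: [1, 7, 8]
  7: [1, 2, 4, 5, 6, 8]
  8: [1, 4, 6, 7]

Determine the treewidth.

3

A width-3 tree decomposition is:
Bags: B1 = {1, 4, 7, 8}  B2 = {1, 4, 5, 7}  B3 = {2, 4, 5, 7}  B4 = {1, 3, 4, 5}  B5 = {1, 6, 7, 8}
Tree: B1–B2, B2–B3, B2–B4, B1–B5
Every bag has size at most 4, so the width is 4 − 1 = 3 and tw(G) ≤ 3. Conversely, {1, 4, 7, 8} is a clique of size 4, and the vertices of any clique must share a bag in every tree decomposition; so some bag has ≥ 4 vertices and tw(G) ≥ 3. The upper and lower bounds meet at 3, so that is the treewidth.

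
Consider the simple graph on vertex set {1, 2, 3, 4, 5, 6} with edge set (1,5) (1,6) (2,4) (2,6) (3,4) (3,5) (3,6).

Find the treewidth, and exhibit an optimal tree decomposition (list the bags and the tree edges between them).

Treewidth 2.
Bags: B1 = {1, 5, 6}  B2 = {3, 5, 6}  B3 = {2, 3, 6}  B4 = {2, 3, 4}
Tree: B1–B2, B2–B3, B3–B4

The largest bag has 3 vertices, giving width 2; this decomposition certifies tw(G) ≤ 2. For the lower bound, G contains the cycle 1–5–3–6–1, so G is not a forest; only forests have treewidth ≤ 1, hence tw(G) ≥ 2. The upper and lower bounds meet at 2, so that is the treewidth.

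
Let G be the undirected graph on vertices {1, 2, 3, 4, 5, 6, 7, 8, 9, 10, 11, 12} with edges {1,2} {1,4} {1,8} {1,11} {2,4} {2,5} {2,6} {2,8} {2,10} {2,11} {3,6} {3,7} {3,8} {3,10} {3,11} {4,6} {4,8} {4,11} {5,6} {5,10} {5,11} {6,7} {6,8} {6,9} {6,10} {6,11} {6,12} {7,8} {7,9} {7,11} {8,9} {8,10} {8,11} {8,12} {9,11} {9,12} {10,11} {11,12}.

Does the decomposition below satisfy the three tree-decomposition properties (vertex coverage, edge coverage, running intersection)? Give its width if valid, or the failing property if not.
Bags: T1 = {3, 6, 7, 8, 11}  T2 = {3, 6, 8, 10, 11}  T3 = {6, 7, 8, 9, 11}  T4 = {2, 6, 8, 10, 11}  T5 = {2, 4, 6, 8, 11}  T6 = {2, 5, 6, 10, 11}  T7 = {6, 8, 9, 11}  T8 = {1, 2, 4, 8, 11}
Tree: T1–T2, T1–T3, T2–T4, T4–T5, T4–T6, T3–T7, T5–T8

No — vertex 12 appears in no bag.

A tree decomposition must satisfy three properties: every vertex lies in some bag; for every edge, both endpoints lie together in some bag; and for every vertex, the bags containing it form a connected subtree. Here vertex 12 appears in no bag, so the decomposition is invalid.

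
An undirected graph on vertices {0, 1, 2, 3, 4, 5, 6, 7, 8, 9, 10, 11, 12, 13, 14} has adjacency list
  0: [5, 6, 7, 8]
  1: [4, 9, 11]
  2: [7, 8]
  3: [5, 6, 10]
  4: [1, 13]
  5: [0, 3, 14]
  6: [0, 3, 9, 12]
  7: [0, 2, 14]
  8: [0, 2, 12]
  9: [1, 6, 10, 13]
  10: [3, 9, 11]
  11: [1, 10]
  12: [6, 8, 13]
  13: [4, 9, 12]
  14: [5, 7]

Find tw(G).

3

A width-3 tree decomposition is:
Bags: B1 = {2, 7, 8, 14}  B2 = {0, 7, 8, 14}  B3 = {0, 5, 8, 14}  B4 = {0, 5, 8, 12}  B5 = {0, 5, 6, 12}  B6 = {3, 5, 6, 12}  B7 = {3, 6, 12, 13}  B8 = {3, 6, 9, 13}  B9 = {3, 9, 10, 13}  B10 = {4, 9, 10, 13}  B11 = {1, 4, 9, 10}  B12 = {1, 4, 10, 11}
Tree: B1–B2, B2–B3, B3–B4, B4–B5, B5–B6, B6–B7, B7–B8, B8–B9, B9–B10, B10–B11, B11–B12
The largest bag has 4 vertices, giving width 3; this decomposition certifies tw(G) ≤ 3. For the lower bound: the 4 vertex sets {2,7,14}, {8}, {0}, {3,5,6,12} are disjoint, each induces a connected subgraph, and every pair is joined by at least one edge of G. Contracting each set to a single vertex therefore yields K_{4} as a minor, and since treewidth is minor-monotone, tw(G) ≥ tw(K_{4}) = 3. Combining the bounds, tw(G) = 3.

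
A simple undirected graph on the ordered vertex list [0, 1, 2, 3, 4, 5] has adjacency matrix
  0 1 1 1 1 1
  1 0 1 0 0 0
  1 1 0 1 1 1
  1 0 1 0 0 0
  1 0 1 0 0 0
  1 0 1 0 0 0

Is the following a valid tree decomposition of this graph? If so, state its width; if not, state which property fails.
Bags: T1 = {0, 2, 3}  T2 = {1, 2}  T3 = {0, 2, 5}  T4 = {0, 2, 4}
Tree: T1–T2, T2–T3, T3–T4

No — edge (0,1) lies in no bag.

A tree decomposition must satisfy three properties: every vertex lies in some bag; for every edge, both endpoints lie together in some bag; and for every vertex, the bags containing it form a connected subtree. Here edge (0,1) lies in no bag, so the decomposition is invalid.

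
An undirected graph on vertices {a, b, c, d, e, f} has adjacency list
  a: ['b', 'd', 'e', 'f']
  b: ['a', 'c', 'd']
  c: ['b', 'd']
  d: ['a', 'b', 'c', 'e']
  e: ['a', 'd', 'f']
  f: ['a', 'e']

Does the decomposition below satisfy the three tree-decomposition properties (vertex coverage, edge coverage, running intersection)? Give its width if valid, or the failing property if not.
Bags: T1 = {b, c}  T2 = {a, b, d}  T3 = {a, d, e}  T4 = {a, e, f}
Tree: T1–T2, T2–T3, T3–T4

No — edge (d,c) lies in no bag.

A tree decomposition must satisfy three properties: every vertex lies in some bag; for every edge, both endpoints lie together in some bag; and for every vertex, the bags containing it form a connected subtree. Here edge (d,c) lies in no bag, so the decomposition is invalid.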